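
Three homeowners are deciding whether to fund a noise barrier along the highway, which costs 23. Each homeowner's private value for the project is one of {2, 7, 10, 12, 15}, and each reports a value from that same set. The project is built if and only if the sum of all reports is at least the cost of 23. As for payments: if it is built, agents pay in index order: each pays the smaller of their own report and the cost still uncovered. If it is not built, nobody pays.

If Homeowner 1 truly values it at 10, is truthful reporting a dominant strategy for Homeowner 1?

No

Consider the case where Homeowner 2 reports 2 and Homeowner 3 reports 15.
Truthful report 10: project built, pays 10, utility 10 - 10 = 0.
Report 7 instead: project built, pays 7, utility 10 - 7 = 3.
Since 3 > 0, reporting 7 is strictly better here, so truthful reporting is not dominant.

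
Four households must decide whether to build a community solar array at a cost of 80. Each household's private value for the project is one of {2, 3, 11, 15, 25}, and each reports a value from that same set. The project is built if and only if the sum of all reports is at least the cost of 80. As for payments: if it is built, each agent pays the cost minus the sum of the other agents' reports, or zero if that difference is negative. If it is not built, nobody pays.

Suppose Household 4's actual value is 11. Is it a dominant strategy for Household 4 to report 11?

Yes

Check each profile of the others' reports and compare truth against every alternative report.
Others report (25, 25, 25): truth gives 6, best alternative gives 6.
Others report (2, 2, 2): truth gives 0, best alternative gives 0.
Others report (2, 2, 3): truth gives 0, best alternative gives 0.
Others report (2, 2, 11): truth gives 0, best alternative gives 0.
Others report (2, 2, 15): truth gives 0, best alternative gives 0.
Others report (2, 2, 25): truth gives 0, best alternative gives 0.
(Remaining 119 profiles checked similarly; truth is weakly best in each.)
In every case the truthful report is at least as good as any alternative, so it is a dominant strategy.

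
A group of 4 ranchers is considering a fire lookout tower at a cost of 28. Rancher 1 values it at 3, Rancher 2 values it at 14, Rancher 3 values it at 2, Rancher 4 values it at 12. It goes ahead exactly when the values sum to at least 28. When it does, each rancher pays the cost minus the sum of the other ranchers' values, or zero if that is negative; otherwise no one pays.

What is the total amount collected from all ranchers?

Total value 31 ≥ cost 28, so it is built.
Rancher 1: others sum to 28; max(0, 28 - 28) = 0.
Rancher 2: others sum to 17; max(0, 28 - 17) = 11.
Rancher 3: others sum to 29; max(0, 28 - 29) = 0.
Rancher 4: others sum to 19; max(0, 28 - 19) = 9.
Total collected = 0 + 11 + 0 + 9 = 20.

20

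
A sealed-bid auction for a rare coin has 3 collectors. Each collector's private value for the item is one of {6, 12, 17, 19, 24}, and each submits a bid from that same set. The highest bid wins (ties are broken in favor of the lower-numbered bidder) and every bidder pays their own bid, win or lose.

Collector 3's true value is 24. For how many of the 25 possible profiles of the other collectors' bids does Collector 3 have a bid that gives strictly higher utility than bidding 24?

18

Others bid (6, 6): truth gives 0; bid 12 gives 12 > 0. Violating.
Others bid (6, 12): truth gives 0; bid 17 gives 7 > 0. Violating.
Others bid (6, 17): truth gives 0; bid 19 gives 5 > 0. Violating.
Others bid (6, 24): truth gives -24; bid 6 gives -6 > -24. Violating.
Others bid (6, 19): truth gives 0; no alternative beats it.
Others bid (12, 19): truth gives 0; no alternative beats it.
(Checking all 25 profiles: 18 have a profitable deviation, 7 do not.)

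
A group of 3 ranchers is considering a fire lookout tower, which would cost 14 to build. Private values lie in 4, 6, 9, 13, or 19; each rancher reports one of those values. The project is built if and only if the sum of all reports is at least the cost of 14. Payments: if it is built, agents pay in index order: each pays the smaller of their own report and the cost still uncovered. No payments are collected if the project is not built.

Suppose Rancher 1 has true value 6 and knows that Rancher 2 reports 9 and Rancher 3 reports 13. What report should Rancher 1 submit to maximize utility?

Report 4: project built, pays 4, utility 6 - 4 = 2.
Report 6: project built, pays 6, utility 6 - 6 = 0.
Report 9: project built, pays 9, utility 6 - 9 = -3.
Report 13: project built, pays 13, utility 6 - 13 = -7.
Report 19: project built, pays 14, utility 6 - 14 = -8.
The best choice is 4 with utility 2.

4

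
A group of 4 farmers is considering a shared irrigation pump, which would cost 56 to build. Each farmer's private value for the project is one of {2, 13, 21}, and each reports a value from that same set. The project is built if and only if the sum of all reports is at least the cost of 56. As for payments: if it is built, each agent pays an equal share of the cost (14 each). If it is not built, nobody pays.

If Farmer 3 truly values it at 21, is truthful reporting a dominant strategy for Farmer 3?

Yes

Check each profile of the others' reports and compare truth against every alternative report.
Others report (2, 13, 21): truth gives 7, best alternative gives 0.
Others report (2, 21, 13): truth gives 7, best alternative gives 0.
Others report (13, 2, 21): truth gives 7, best alternative gives 0.
Others report (13, 13, 13): truth gives 7, best alternative gives 0.
Others report (13, 21, 2): truth gives 7, best alternative gives 0.
Others report (21, 2, 13): truth gives 7, best alternative gives 0.
(Remaining 21 profiles checked similarly; truth is weakly best in each.)
In every case the truthful report is at least as good as any alternative, so it is a dominant strategy.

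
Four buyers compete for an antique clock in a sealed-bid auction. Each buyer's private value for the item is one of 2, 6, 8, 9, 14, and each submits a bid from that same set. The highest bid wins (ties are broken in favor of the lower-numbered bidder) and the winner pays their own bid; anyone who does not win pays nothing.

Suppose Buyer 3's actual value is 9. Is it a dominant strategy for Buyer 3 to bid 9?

No

Consider the case where Buyer 1 bids 2, Buyer 2 bids 2 and Buyer 4 bids 2.
Truthful bid 9: wins, pays 9, utility 9 - 9 = 0.
Bid 6 instead: wins, pays 6, utility 9 - 6 = 3.
Since 3 > 0, bidding 6 is strictly better here, so truthful bidding is not dominant.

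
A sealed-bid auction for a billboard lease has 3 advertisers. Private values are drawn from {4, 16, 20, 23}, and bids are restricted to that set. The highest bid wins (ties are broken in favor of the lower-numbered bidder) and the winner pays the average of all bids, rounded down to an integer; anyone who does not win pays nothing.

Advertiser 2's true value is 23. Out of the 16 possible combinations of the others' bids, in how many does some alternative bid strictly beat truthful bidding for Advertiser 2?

Others bid (4, 4): truth gives 13; bid 16 gives 15 > 13. Violating.
Others bid (4, 16): truth gives 9; bid 16 gives 11 > 9. Violating.
Others bid (4, 20): truth gives 8; bid 20 gives 9 > 8. Violating.
Others bid (16, 4): truth gives 9; bid 20 gives 10 > 9. Violating.
Others bid (4, 23): truth gives 7; no alternative beats it.
Others bid (16, 23): truth gives 3; no alternative beats it.
(Checking all 16 profiles: 6 have a profitable deviation, 10 do not.)

6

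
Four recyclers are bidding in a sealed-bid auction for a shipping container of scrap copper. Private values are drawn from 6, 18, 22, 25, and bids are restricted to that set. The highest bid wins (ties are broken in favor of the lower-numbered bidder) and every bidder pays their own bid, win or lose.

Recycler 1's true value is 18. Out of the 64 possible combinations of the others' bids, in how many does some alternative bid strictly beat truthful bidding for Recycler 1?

57

Others bid (6, 6, 6): truth gives 0; bid 6 gives 12 > 0. Violating.
Others bid (6, 6, 22): truth gives -18; bid 22 gives -4 > -18. Violating.
Others bid (6, 6, 25): truth gives -18; bid 6 gives -6 > -18. Violating.
Others bid (6, 18, 22): truth gives -18; bid 22 gives -4 > -18. Violating.
Others bid (6, 6, 18): truth gives 0; no alternative beats it.
Others bid (6, 18, 6): truth gives 0; no alternative beats it.
(Checking all 64 profiles: 57 have a profitable deviation, 7 do not.)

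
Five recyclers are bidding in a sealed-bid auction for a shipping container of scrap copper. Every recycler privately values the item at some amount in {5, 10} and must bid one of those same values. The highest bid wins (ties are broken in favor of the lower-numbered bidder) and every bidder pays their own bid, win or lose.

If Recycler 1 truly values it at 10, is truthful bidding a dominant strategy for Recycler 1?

No

Consider the case where Recycler 2 bids 5, Recycler 3 bids 5, Recycler 4 bids 5 and Recycler 5 bids 5.
Truthful bid 10: wins, pays 10, utility 10 - 10 = 0.
Bid 5 instead: wins, pays 5, utility 10 - 5 = 5.
Since 5 > 0, bidding 5 is strictly better here, so truthful bidding is not dominant.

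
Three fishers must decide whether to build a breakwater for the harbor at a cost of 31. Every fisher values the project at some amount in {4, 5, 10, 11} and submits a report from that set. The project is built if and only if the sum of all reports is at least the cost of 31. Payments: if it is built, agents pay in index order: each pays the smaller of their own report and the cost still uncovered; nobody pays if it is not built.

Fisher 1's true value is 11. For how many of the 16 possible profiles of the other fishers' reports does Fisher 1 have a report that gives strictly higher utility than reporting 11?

3

Others report (10, 11): truth gives 0; report 10 gives 1 > 0. Violating.
Others report (11, 10): truth gives 0; report 10 gives 1 > 0. Violating.
Others report (11, 11): truth gives 0; report 10 gives 1 > 0. Violating.
Others report (4, 4): truth gives 0; no alternative beats it.
Others report (4, 5): truth gives 0; no alternative beats it.
(Checking all 16 profiles: 3 have a profitable deviation, 13 do not.)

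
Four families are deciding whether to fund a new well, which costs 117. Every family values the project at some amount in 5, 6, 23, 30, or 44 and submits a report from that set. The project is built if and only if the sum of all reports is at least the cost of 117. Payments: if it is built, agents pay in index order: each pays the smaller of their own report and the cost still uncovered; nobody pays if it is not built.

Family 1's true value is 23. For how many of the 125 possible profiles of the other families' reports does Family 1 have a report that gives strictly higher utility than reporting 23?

7

Others report (23, 44, 44): truth gives 0; report 6 gives 17 > 0. Violating.
Others report (30, 44, 44): truth gives 0; report 5 gives 18 > 0. Violating.
Others report (44, 23, 44): truth gives 0; report 6 gives 17 > 0. Violating.
Others report (44, 30, 44): truth gives 0; report 5 gives 18 > 0. Violating.
Others report (5, 5, 5): truth gives 0; no alternative beats it.
Others report (5, 5, 6): truth gives 0; no alternative beats it.
(Checking all 125 profiles: 7 have a profitable deviation, 118 do not.)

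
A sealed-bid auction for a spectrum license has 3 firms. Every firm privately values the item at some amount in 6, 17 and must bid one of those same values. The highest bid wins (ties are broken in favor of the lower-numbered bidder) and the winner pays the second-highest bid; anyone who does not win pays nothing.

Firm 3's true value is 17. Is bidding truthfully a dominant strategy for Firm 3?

Check each profile of the others' bids and compare truth against every alternative bid.
Others bid (6, 6): truth gives 11, best alternative gives 0.
Others bid (6, 17): truth gives 0, best alternative gives 0.
Others bid (17, 6): truth gives 0, best alternative gives 0.
Others bid (17, 17): truth gives 0, best alternative gives 0.
In every case the truthful bid is at least as good as any alternative, so it is a dominant strategy.

Yes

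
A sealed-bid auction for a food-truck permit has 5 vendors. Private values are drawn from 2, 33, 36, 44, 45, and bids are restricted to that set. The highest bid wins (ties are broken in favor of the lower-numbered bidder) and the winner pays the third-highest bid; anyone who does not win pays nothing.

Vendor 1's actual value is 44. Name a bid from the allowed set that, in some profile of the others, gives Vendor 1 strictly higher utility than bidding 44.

45

Suppose Vendor 2 bids 2, Vendor 3 bids 2, Vendor 4 bids 2 and Vendor 5 bids 45.
Bid 44: loses, pays 0, utility 0.
Bid 45: wins, pays 2, utility 44 - 2 = 42.
So bidding 45 beats truth here (42 > 0).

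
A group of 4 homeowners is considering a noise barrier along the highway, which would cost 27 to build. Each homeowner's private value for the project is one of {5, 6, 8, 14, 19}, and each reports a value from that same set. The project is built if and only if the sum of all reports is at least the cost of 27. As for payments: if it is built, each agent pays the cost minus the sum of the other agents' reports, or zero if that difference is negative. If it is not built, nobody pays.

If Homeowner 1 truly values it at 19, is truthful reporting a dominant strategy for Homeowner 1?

Yes

Check each profile of the others' reports and compare truth against every alternative report.
Others report (5, 5, 19): truth gives 19, best alternative gives 19.
Others report (5, 6, 19): truth gives 19, best alternative gives 19.
Others report (5, 8, 14): truth gives 19, best alternative gives 19.
Others report (5, 8, 19): truth gives 19, best alternative gives 19.
Others report (5, 14, 8): truth gives 19, best alternative gives 19.
Others report (5, 14, 14): truth gives 19, best alternative gives 19.
(Remaining 119 profiles checked similarly; truth is weakly best in each.)
In every case the truthful report is at least as good as any alternative, so it is a dominant strategy.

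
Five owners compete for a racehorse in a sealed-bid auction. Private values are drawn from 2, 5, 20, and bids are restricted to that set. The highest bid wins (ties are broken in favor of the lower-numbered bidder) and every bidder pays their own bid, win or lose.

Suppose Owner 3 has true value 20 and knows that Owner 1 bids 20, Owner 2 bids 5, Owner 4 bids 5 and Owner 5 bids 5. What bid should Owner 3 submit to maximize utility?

2

Bid 2: loses but pays 2, utility -2.
Bid 5: loses but pays 5, utility -5.
Bid 20: loses but pays 20, utility -20.
The best choice is 2 with utility -2.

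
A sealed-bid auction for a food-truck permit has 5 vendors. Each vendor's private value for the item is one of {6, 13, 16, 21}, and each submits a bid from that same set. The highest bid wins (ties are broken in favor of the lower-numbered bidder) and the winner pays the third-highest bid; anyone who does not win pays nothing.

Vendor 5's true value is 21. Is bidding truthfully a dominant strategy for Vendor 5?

Yes

Check each profile of the others' bids and compare truth against every alternative bid.
Others bid (6, 6, 6, 16): truth gives 15, best alternative gives 0.
Others bid (6, 6, 16, 6): truth gives 15, best alternative gives 0.
Others bid (6, 16, 6, 6): truth gives 15, best alternative gives 0.
Others bid (16, 6, 6, 6): truth gives 15, best alternative gives 0.
Others bid (6, 6, 13, 16): truth gives 8, best alternative gives 0.
Others bid (6, 6, 16, 13): truth gives 8, best alternative gives 0.
(Remaining 250 profiles checked similarly; truth is weakly best in each.)
In every case the truthful bid is at least as good as any alternative, so it is a dominant strategy.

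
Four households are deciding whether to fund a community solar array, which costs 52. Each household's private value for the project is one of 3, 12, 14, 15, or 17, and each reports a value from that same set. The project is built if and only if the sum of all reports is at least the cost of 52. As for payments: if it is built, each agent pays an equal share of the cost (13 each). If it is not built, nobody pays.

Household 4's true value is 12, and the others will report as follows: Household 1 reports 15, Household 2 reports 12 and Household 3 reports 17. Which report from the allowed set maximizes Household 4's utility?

3

Report 3: project not built, utility 0.
Report 12: project built, pays 13, utility 12 - 13 = -1.
Report 14: project built, pays 13, utility 12 - 13 = -1.
Report 15: project built, pays 13, utility 12 - 13 = -1.
Report 17: project built, pays 13, utility 12 - 13 = -1.
The best choice is 3 with utility 0.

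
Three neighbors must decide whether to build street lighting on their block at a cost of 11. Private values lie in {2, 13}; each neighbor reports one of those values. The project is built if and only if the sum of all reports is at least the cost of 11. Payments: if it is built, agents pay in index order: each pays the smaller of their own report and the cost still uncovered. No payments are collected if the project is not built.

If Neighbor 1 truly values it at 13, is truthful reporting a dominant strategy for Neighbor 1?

No

Consider the case where Neighbor 2 reports 2 and Neighbor 3 reports 13.
Truthful report 13: project built, pays 11, utility 13 - 11 = 2.
Report 2 instead: project built, pays 2, utility 13 - 2 = 11.
Since 11 > 2, reporting 2 is strictly better here, so truthful reporting is not dominant.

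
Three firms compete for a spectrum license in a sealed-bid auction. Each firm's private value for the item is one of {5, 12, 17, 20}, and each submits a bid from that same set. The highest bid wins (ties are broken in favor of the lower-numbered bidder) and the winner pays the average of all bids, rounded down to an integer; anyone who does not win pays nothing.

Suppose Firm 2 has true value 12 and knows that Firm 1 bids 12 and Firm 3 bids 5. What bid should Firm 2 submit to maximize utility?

Bid 5: loses, pays 0, utility 0.
Bid 12: loses, pays 0, utility 0.
Bid 17: wins, pays 11, utility 12 - 11 = 1.
Bid 20: wins, pays 12, utility 12 - 12 = 0.
The best choice is 17 with utility 1.

17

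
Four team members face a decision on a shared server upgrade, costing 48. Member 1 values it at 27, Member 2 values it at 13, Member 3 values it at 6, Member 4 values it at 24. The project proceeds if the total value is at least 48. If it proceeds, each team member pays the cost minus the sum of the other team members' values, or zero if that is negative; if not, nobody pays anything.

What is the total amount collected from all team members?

7

Total value 70 ≥ cost 48, so it is built.
Member 1: others sum to 43; max(0, 48 - 43) = 5.
Member 2: others sum to 57; max(0, 48 - 57) = 0.
Member 3: others sum to 64; max(0, 48 - 64) = 0.
Member 4: others sum to 46; max(0, 48 - 46) = 2.
Total collected = 5 + 0 + 0 + 2 = 7.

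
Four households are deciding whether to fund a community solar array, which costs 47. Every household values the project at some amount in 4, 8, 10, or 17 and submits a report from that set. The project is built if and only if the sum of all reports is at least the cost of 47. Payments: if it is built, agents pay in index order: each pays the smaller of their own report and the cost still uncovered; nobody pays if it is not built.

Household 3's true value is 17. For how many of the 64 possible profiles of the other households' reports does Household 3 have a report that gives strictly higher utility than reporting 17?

Others report (4, 17, 17): truth gives 0; report 10 gives 7 > 0. Violating.
Others report (8, 17, 17): truth gives 0; report 8 gives 9 > 0. Violating.
Others report (10, 10, 17): truth gives 0; report 10 gives 7 > 0. Violating.
Others report (10, 17, 10): truth gives 0; report 10 gives 7 > 0. Violating.
Others report (4, 4, 4): truth gives 0; no alternative beats it.
Others report (4, 4, 8): truth gives 0; no alternative beats it.
(Checking all 64 profiles: 13 have a profitable deviation, 51 do not.)

13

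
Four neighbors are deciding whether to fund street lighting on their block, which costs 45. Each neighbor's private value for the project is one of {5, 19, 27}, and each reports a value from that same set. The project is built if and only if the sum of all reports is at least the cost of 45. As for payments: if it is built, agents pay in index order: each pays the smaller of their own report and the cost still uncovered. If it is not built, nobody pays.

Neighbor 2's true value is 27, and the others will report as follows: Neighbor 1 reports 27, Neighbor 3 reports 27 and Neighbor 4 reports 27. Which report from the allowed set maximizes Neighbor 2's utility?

Report 5: project built, pays 5, utility 27 - 5 = 22.
Report 19: project built, pays 18, utility 27 - 18 = 9.
Report 27: project built, pays 18, utility 27 - 18 = 9.
The best choice is 5 with utility 22.

5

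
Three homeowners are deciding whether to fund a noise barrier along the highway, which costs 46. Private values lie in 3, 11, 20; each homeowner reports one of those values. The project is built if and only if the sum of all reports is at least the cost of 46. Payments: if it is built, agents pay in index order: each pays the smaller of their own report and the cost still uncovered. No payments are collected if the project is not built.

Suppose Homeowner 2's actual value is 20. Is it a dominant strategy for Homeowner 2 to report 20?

No

Consider the case where Homeowner 1 reports 20 and Homeowner 3 reports 20.
Truthful report 20: project built, pays 20, utility 20 - 20 = 0.
Report 11 instead: project built, pays 11, utility 20 - 11 = 9.
Since 9 > 0, reporting 11 is strictly better here, so truthful reporting is not dominant.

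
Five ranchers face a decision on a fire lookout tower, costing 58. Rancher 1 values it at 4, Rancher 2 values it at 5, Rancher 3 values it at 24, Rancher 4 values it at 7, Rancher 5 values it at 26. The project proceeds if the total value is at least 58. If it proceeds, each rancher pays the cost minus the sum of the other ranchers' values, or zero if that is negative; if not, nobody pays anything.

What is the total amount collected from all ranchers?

Total value 66 ≥ cost 58, so it is built.
Rancher 1: others sum to 62; max(0, 58 - 62) = 0.
Rancher 2: others sum to 61; max(0, 58 - 61) = 0.
Rancher 3: others sum to 42; max(0, 58 - 42) = 16.
Rancher 4: others sum to 59; max(0, 58 - 59) = 0.
Rancher 5: others sum to 40; max(0, 58 - 40) = 18.
Total collected = 0 + 0 + 16 + 0 + 18 = 34.

34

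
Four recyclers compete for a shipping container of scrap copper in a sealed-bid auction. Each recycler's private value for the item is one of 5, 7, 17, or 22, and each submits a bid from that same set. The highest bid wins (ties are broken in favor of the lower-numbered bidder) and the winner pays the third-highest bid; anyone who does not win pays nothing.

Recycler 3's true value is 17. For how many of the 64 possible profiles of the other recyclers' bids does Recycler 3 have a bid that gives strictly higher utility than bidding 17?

12

Others bid (5, 5, 22): truth gives 0; bid 22 gives 12 > 0. Violating.
Others bid (5, 7, 22): truth gives 0; bid 22 gives 10 > 0. Violating.
Others bid (5, 17, 5): truth gives 0; bid 22 gives 12 > 0. Violating.
Others bid (5, 17, 7): truth gives 0; bid 22 gives 10 > 0. Violating.
Others bid (5, 5, 5): truth gives 12; no alternative beats it.
Others bid (5, 5, 7): truth gives 12; no alternative beats it.
(Checking all 64 profiles: 12 have a profitable deviation, 52 do not.)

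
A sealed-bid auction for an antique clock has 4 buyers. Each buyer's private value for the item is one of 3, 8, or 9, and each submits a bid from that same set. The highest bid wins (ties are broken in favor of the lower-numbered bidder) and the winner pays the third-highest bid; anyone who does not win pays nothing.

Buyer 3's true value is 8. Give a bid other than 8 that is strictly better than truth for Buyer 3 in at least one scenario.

Suppose Buyer 1 bids 3, Buyer 2 bids 3 and Buyer 4 bids 9.
Bid 8: loses, pays 0, utility 0.
Bid 9: wins, pays 3, utility 8 - 3 = 5.
So bidding 9 beats truth here (5 > 0).

9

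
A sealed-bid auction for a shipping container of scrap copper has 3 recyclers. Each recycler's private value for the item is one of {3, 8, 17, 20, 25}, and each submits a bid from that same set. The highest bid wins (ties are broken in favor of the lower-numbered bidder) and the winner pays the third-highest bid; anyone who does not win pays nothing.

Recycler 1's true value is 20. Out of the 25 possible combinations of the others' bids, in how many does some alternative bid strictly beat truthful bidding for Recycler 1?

6

Others bid (3, 25): truth gives 0; bid 25 gives 17 > 0. Violating.
Others bid (8, 25): truth gives 0; bid 25 gives 12 > 0. Violating.
Others bid (17, 25): truth gives 0; bid 25 gives 3 > 0. Violating.
Others bid (25, 3): truth gives 0; bid 25 gives 17 > 0. Violating.
Others bid (3, 3): truth gives 17; no alternative beats it.
Others bid (3, 8): truth gives 17; no alternative beats it.
(Checking all 25 profiles: 6 have a profitable deviation, 19 do not.)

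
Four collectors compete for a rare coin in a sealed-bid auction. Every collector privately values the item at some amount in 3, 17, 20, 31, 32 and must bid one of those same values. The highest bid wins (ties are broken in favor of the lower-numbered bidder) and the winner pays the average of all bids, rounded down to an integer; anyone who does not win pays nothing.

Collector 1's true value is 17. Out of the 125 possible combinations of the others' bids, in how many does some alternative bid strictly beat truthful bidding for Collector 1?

13

Others bid (3, 3, 3): truth gives 11; bid 3 gives 14 > 11. Violating.
Others bid (3, 3, 20): truth gives 0; bid 20 gives 6 > 0. Violating.
Others bid (3, 17, 20): truth gives 0; bid 20 gives 2 > 0. Violating.
Others bid (3, 20, 3): truth gives 0; bid 20 gives 6 > 0. Violating.
Others bid (3, 3, 17): truth gives 7; no alternative beats it.
Others bid (3, 3, 31): truth gives 0; no alternative beats it.
(Checking all 125 profiles: 13 have a profitable deviation, 112 do not.)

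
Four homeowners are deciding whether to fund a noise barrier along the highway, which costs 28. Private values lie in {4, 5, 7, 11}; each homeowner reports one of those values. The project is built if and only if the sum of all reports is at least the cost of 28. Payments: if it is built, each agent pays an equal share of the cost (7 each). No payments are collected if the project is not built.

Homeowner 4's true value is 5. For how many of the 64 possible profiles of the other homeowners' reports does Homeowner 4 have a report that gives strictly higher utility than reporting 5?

6

Others report (5, 7, 11): truth gives -2; report 4 gives 0 > -2. Violating.
Others report (5, 11, 7): truth gives -2; report 4 gives 0 > -2. Violating.
Others report (7, 5, 11): truth gives -2; report 4 gives 0 > -2. Violating.
Others report (7, 11, 5): truth gives -2; report 4 gives 0 > -2. Violating.
Others report (4, 4, 4): truth gives 0; no alternative beats it.
Others report (4, 4, 5): truth gives 0; no alternative beats it.
(Checking all 64 profiles: 6 have a profitable deviation, 58 do not.)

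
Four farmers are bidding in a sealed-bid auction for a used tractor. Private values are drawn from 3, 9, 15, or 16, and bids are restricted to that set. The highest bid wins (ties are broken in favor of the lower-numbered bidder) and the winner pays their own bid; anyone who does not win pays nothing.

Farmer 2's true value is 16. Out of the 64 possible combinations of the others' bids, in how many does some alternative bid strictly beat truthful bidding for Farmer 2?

Others bid (3, 3, 3): truth gives 0; bid 9 gives 7 > 0. Violating.
Others bid (3, 3, 9): truth gives 0; bid 9 gives 7 > 0. Violating.
Others bid (3, 3, 15): truth gives 0; bid 15 gives 1 > 0. Violating.
Others bid (3, 9, 3): truth gives 0; bid 9 gives 7 > 0. Violating.
Others bid (3, 3, 16): truth gives 0; no alternative beats it.
Others bid (3, 9, 16): truth gives 0; no alternative beats it.
(Checking all 64 profiles: 18 have a profitable deviation, 46 do not.)

18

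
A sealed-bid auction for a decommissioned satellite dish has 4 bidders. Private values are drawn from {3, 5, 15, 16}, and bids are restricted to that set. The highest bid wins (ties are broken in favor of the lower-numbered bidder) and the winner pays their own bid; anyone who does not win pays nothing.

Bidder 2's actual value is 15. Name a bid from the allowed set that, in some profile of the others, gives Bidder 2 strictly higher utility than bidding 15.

Suppose Bidder 1 bids 3, Bidder 3 bids 3 and Bidder 4 bids 3.
Bid 15: wins, pays 15, utility 15 - 15 = 0.
Bid 5: wins, pays 5, utility 15 - 5 = 10.
So bidding 5 beats truth here (10 > 0).

5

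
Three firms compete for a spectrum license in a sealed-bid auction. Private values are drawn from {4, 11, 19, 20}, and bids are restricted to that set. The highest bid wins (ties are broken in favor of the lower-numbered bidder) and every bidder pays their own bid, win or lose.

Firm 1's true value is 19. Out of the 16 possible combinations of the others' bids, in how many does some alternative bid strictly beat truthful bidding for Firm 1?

11

Others bid (4, 4): truth gives 0; bid 4 gives 15 > 0. Violating.
Others bid (4, 11): truth gives 0; bid 11 gives 8 > 0. Violating.
Others bid (4, 20): truth gives -19; bid 20 gives -1 > -19. Violating.
Others bid (11, 4): truth gives 0; bid 11 gives 8 > 0. Violating.
Others bid (4, 19): truth gives 0; no alternative beats it.
Others bid (11, 19): truth gives 0; no alternative beats it.
(Checking all 16 profiles: 11 have a profitable deviation, 5 do not.)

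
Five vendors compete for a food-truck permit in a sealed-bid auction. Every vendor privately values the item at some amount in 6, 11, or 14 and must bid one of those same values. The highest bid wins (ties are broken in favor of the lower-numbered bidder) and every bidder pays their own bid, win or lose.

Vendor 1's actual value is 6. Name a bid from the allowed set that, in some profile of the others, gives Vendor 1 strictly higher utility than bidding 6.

11

Suppose Vendor 2 bids 6, Vendor 3 bids 6, Vendor 4 bids 6 and Vendor 5 bids 11.
Bid 6: loses but pays 6, utility -6.
Bid 11: wins, pays 11, utility 6 - 11 = -5.
So bidding 11 beats truth here (-5 > -6).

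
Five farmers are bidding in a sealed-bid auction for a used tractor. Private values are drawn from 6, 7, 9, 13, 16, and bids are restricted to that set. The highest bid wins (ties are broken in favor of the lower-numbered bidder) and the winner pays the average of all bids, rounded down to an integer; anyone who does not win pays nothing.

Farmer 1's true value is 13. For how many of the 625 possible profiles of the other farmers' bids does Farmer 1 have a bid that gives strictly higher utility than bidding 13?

344

Others bid (6, 6, 6, 6): truth gives 6; bid 6 gives 7 > 6. Violating.
Others bid (6, 6, 6, 7): truth gives 6; bid 7 gives 7 > 6. Violating.
Others bid (6, 6, 6, 9): truth gives 5; bid 9 gives 6 > 5. Violating.
Others bid (6, 6, 6, 16): truth gives 0; bid 16 gives 3 > 0. Violating.
Others bid (6, 6, 6, 13): truth gives 5; no alternative beats it.
Others bid (6, 6, 7, 13): truth gives 4; no alternative beats it.
(Checking all 625 profiles: 344 have a profitable deviation, 281 do not.)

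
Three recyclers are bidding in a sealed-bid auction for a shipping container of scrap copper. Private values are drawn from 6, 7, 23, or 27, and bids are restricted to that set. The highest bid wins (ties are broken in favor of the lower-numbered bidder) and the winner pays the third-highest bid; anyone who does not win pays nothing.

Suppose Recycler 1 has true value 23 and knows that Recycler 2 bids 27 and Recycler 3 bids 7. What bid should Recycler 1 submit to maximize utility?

27

Bid 6: loses, pays 0, utility 0.
Bid 7: loses, pays 0, utility 0.
Bid 23: loses, pays 0, utility 0.
Bid 27: wins, pays 7, utility 23 - 7 = 16.
The best choice is 27 with utility 16.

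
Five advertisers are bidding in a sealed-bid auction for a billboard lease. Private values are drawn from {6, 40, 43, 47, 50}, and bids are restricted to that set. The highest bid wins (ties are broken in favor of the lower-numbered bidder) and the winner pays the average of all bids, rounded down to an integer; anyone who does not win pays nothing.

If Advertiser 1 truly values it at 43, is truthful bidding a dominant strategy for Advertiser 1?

Consider the case where Advertiser 2 bids 6, Advertiser 3 bids 6, Advertiser 4 bids 6 and Advertiser 5 bids 6.
Truthful bid 43: wins, pays 13, utility 43 - 13 = 30.
Bid 6 instead: wins, pays 6, utility 43 - 6 = 37.
Since 37 > 30, bidding 6 is strictly better here, so truthful bidding is not dominant.

No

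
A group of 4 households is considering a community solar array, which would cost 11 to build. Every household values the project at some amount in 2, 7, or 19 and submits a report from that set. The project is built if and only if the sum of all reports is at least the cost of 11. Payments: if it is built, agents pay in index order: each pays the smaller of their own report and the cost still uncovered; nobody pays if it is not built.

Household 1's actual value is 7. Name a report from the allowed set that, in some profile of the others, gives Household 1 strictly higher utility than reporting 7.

2

Suppose Household 2 reports 2, Household 3 reports 2 and Household 4 reports 7.
Report 7: project built, pays 7, utility 7 - 7 = 0.
Report 2: project built, pays 2, utility 7 - 2 = 5.
So reporting 2 beats truth here (5 > 0).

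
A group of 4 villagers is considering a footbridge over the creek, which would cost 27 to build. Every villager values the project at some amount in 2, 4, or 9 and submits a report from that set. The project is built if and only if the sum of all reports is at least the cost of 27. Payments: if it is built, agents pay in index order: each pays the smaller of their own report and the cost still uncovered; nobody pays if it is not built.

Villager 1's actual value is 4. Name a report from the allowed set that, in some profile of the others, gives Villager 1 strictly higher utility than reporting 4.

Suppose Villager 2 reports 9, Villager 3 reports 9 and Villager 4 reports 9.
Report 4: project built, pays 4, utility 4 - 4 = 0.
Report 2: project built, pays 2, utility 4 - 2 = 2.
So reporting 2 beats truth here (2 > 0).

2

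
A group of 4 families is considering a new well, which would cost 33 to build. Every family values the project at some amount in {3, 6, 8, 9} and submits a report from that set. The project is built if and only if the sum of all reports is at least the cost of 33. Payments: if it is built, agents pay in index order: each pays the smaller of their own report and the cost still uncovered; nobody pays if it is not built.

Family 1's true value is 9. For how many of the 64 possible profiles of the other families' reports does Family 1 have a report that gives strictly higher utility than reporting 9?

7

Others report (8, 8, 9): truth gives 0; report 8 gives 1 > 0. Violating.
Others report (8, 9, 8): truth gives 0; report 8 gives 1 > 0. Violating.
Others report (8, 9, 9): truth gives 0; report 8 gives 1 > 0. Violating.
Others report (9, 8, 8): truth gives 0; report 8 gives 1 > 0. Violating.
Others report (3, 3, 3): truth gives 0; no alternative beats it.
Others report (3, 3, 6): truth gives 0; no alternative beats it.
(Checking all 64 profiles: 7 have a profitable deviation, 57 do not.)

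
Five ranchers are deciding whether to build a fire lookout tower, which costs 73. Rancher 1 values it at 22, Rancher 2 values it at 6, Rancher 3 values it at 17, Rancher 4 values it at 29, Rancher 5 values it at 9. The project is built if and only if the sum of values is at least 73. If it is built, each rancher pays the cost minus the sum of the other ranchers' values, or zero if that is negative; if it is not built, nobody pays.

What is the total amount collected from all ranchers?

Total value 83 ≥ cost 73, so it is built.
Rancher 1: others sum to 61; max(0, 73 - 61) = 12.
Rancher 2: others sum to 77; max(0, 73 - 77) = 0.
Rancher 3: others sum to 66; max(0, 73 - 66) = 7.
Rancher 4: others sum to 54; max(0, 73 - 54) = 19.
Rancher 5: others sum to 74; max(0, 73 - 74) = 0.
Total collected = 12 + 0 + 7 + 19 + 0 = 38.

38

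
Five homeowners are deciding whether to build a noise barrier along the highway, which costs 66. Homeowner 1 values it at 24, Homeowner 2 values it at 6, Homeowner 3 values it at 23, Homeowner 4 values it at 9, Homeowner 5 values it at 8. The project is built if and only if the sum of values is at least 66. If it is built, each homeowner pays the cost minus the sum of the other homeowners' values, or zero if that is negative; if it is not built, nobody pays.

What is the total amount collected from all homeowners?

50

Total value 70 ≥ cost 66, so it is built.
Homeowner 1: others sum to 46; max(0, 66 - 46) = 20.
Homeowner 2: others sum to 64; max(0, 66 - 64) = 2.
Homeowner 3: others sum to 47; max(0, 66 - 47) = 19.
Homeowner 4: others sum to 61; max(0, 66 - 61) = 5.
Homeowner 5: others sum to 62; max(0, 66 - 62) = 4.
Total collected = 20 + 2 + 19 + 5 + 4 = 50.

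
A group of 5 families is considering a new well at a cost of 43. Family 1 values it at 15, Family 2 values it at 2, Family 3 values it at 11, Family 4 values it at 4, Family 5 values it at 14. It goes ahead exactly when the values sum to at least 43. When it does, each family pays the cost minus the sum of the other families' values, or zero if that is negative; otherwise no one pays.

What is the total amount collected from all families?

Total value 46 ≥ cost 43, so it is built.
Family 1: others sum to 31; max(0, 43 - 31) = 12.
Family 2: others sum to 44; max(0, 43 - 44) = 0.
Family 3: others sum to 35; max(0, 43 - 35) = 8.
Family 4: others sum to 42; max(0, 43 - 42) = 1.
Family 5: others sum to 32; max(0, 43 - 32) = 11.
Total collected = 12 + 0 + 8 + 1 + 11 = 32.

32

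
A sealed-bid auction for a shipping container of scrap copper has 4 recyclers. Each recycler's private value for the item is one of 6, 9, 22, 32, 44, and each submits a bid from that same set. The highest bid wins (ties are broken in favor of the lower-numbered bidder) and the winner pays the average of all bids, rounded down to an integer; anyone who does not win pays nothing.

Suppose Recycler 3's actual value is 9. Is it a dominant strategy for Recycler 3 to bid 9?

Check each profile of the others' bids and compare truth against every alternative bid.
Others bid (6, 6, 6): truth gives 3, best alternative gives 0.
Others bid (6, 6, 9): truth gives 2, best alternative gives 0.
Others bid (6, 6, 22): truth gives 0, best alternative gives 0.
Others bid (6, 6, 32): truth gives 0, best alternative gives 0.
Others bid (6, 6, 44): truth gives 0, best alternative gives 0.
Others bid (6, 9, 6): truth gives 0, best alternative gives 0.
(Remaining 119 profiles checked similarly; truth is weakly best in each.)
In every case the truthful bid is at least as good as any alternative, so it is a dominant strategy.

Yes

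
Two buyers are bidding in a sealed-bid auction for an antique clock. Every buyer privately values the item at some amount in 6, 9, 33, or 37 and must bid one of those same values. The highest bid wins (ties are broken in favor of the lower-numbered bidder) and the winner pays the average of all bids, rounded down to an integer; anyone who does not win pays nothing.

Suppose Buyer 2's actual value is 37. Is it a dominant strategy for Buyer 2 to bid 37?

No

Consider the case where Buyer 1 bids 6.
Truthful bid 37: wins, pays 21, utility 37 - 21 = 16.
Bid 9 instead: wins, pays 7, utility 37 - 7 = 30.
Since 30 > 16, bidding 9 is strictly better here, so truthful bidding is not dominant.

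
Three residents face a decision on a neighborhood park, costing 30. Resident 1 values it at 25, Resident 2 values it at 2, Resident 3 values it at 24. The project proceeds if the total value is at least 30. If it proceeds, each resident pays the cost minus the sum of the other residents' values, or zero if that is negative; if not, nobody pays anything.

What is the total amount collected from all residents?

7

Total value 51 ≥ cost 30, so it is built.
Resident 1: others sum to 26; max(0, 30 - 26) = 4.
Resident 2: others sum to 49; max(0, 30 - 49) = 0.
Resident 3: others sum to 27; max(0, 30 - 27) = 3.
Total collected = 4 + 0 + 3 = 7.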